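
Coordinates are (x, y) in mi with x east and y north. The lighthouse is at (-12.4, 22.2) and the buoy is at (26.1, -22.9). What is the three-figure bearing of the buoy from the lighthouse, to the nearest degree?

140°

Δeast = 26.1 − -12.4 = 38.50; Δnorth = -22.9 − 22.2 = -45.10.
Bearing = atan2(Δeast, Δnorth) mod 360° = 139.51° ≈ 140°.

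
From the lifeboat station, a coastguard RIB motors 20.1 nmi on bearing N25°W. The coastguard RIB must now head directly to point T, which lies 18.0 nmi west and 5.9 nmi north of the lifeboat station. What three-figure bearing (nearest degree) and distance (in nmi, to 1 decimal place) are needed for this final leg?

Leg 1 (N25°W, 20.1 nmi): east 20.1 sin 335° = -8.49, north 20.1 cos 335° = 18.22
Current position: (-8.49, 18.22). Target: (-18.0, 5.9). Remaining: Δeast = -9.51, Δnorth = -12.32.
Bearing = atan2(-9.51, -12.32) mod 360° = 217.66°; distance = √((-9.51)² + (-12.32)²) = 15.558 nmi.

218°, 15.6 nmi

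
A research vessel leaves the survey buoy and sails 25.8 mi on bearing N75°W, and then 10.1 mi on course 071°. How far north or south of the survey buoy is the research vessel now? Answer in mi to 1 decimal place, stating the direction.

Leg 1 (N75°W, 25.8 mi): east 25.8 sin 285° = -24.92, north 25.8 cos 285° = 6.68
Leg 2 (071°, 10.1 mi): east 10.1 sin 71° = 9.55, north 10.1 cos 71° = 3.29
Net north component: 9.97 mi.

10.0 mi north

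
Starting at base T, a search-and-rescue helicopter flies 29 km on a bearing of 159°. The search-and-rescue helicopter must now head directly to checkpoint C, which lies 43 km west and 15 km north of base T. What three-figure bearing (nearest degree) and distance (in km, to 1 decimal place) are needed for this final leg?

Leg 1 (159°, 29 km): east 29 sin 159° = 10.39, north 29 cos 159° = -27.07
Current position: (10.39, -27.07). Target: (-43, 15). Remaining: Δeast = -53.39, Δnorth = 42.07.
Bearing = atan2(-53.39, 42.07) mod 360° = 308.24°; distance = √((-53.39)² + (42.07)²) = 67.978 km.

308°, 68.0 km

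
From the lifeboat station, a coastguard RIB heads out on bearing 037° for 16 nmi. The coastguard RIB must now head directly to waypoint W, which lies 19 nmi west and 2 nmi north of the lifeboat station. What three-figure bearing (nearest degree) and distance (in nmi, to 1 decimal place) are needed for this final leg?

249°, 30.6 nmi

Leg 1 (037°, 16 nmi): east 16 sin 37° = 9.63, north 16 cos 37° = 12.78
Current position: (9.63, 12.78). Target: (-19, 2). Remaining: Δeast = -28.63, Δnorth = -10.78.
Bearing = atan2(-28.63, -10.78) mod 360° = 249.37°; distance = √((-28.63)² + (-10.78)²) = 30.591 nmi.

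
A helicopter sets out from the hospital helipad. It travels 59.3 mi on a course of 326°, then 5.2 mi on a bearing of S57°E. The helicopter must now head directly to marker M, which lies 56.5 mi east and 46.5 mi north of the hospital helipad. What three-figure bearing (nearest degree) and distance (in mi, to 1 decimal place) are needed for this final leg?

090°, 85.3 mi

Leg 1 (326°, 59.3 mi): east 59.3 sin 326° = -33.16, north 59.3 cos 326° = 49.16
Leg 2 (S57°E, 5.2 mi): east 5.2 sin 123° = 4.36, north 5.2 cos 123° = -2.83
Current position: (-28.80, 46.33). Target: (56.5, 46.5). Remaining: Δeast = 85.30, Δnorth = 0.17.
Bearing = atan2(85.30, 0.17) mod 360° = 89.89°; distance = √((85.30)² + (0.17)²) = 85.299 mi.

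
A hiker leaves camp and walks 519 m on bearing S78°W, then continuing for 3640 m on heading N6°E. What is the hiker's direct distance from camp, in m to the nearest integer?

Leg 1 (S78°W, 519 m): east 519 sin 258° = -507.66, north 519 cos 258° = -107.91
Leg 2 (N6°E, 3640 m): east 3640 sin 6° = 380.48, north 3640 cos 6° = 3620.06
Net: -127.17 east, 3512.15 north. Distance = √((-127.17)² + (3512.15)²) = 3514.455 m.

3514 m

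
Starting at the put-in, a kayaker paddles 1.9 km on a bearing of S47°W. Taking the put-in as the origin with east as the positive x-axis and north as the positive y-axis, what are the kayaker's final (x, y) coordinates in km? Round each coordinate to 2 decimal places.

Leg 1 (S47°W, 1.9 km): east 1.9 sin 227° = -1.39, north 1.9 cos 227° = -1.30
Summing: -1.39 km east, -1.30 km north → (-1.39, -1.30).

(-1.39, -1.30)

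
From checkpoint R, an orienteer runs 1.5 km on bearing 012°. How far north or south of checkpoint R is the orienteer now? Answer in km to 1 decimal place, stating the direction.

1.5 km north

Leg 1 (012°, 1.5 km): east 1.5 sin 12° = 0.31, north 1.5 cos 12° = 1.47
Net north component: 1.47 km.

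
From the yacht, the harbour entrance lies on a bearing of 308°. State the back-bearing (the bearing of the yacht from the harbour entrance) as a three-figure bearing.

128°

Back-bearing = 308° − 180° = 128°.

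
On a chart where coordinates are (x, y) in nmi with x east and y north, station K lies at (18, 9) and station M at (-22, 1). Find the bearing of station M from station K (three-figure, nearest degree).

259°

Δeast = -22 − 18 = -40.00; Δnorth = 1 − 9 = -8.00.
Bearing = atan2(Δeast, Δnorth) mod 360° = 258.69° ≈ 259°.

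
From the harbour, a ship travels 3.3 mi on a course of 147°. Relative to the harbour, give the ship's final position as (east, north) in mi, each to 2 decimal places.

Leg 1 (147°, 3.3 mi): east 3.3 sin 147° = 1.80, north 3.3 cos 147° = -2.77
Summing: 1.80 mi east, -2.77 mi north → (1.80, -2.77).

(1.80, -2.77)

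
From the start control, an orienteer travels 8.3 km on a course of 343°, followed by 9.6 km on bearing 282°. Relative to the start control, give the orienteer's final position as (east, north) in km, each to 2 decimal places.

(-11.82, 9.93)

Leg 1 (343°, 8.3 km): east 8.3 sin 343° = -2.43, north 8.3 cos 343° = 7.94
Leg 2 (282°, 9.6 km): east 9.6 sin 282° = -9.39, north 9.6 cos 282° = 2.00
Summing: -11.82 km east, 9.93 km north → (-11.82, 9.93).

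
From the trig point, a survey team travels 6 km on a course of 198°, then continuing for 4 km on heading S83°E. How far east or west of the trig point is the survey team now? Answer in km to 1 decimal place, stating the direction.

2.1 km east

Leg 1 (198°, 6 km): east 6 sin 198° = -1.85, north 6 cos 198° = -5.71
Leg 2 (S83°E, 4 km): east 4 sin 97° = 3.97, north 4 cos 97° = -0.49
Net east component: 2.12 km.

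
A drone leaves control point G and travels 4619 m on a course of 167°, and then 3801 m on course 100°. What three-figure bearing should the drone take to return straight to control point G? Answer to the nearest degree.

317°

Leg 1 (167°, 4619 m): east 4619 sin 167° = 1039.05, north 4619 cos 167° = -4500.62
Leg 2 (100°, 3801 m): east 3801 sin 100° = 3743.25, north 3801 cos 100° = -660.04
Net displacement: 4782.30 east, -5160.65 north. Direction back to start is (-4782.30, 5160.65): bearing = atan2(-4782.30, 5160.65) mod 360° = 317.18° ≈ 317°.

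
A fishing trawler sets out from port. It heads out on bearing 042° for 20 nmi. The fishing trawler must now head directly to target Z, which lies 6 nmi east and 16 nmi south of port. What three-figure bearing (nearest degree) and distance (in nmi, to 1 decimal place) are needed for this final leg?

193°, 31.7 nmi

Leg 1 (042°, 20 nmi): east 20 sin 42° = 13.38, north 20 cos 42° = 14.86
Current position: (13.38, 14.86). Target: (6, -16). Remaining: Δeast = -7.38, Δnorth = -30.86.
Bearing = atan2(-7.38, -30.86) mod 360° = 193.45°; distance = √((-7.38)² + (-30.86)²) = 31.734 nmi.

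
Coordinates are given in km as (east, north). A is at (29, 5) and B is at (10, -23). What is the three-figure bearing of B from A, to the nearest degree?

Δeast = 10 − 29 = -19.00; Δnorth = -23 − 5 = -28.00.
Bearing = atan2(Δeast, Δnorth) mod 360° = 214.16° ≈ 214°.

214°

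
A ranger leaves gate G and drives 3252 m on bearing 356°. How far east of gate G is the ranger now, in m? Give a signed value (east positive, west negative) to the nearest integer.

Leg 1 (356°, 3252 m): east 3252 sin 356° = -226.85, north 3252 cos 356° = 3244.08
Net east component: -226.85 m.

-227 m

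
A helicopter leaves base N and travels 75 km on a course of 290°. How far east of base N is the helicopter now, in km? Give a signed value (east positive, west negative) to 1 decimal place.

Leg 1 (290°, 75 km): east 75 sin 290° = -70.48, north 75 cos 290° = 25.65
Net east component: -70.48 km.

-70.5 km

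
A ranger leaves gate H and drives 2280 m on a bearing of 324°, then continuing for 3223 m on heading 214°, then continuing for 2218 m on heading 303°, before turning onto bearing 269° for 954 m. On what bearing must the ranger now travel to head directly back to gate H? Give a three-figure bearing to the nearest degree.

093°

Leg 1 (324°, 2280 m): east 2280 sin 324° = -1340.15, north 2280 cos 324° = 1844.56
Leg 2 (214°, 3223 m): east 3223 sin 214° = -1802.28, north 3223 cos 214° = -2671.99
Leg 3 (303°, 2218 m): east 2218 sin 303° = -1860.17, north 2218 cos 303° = 1208.01
Leg 4 (269°, 954 m): east 954 sin 269° = -953.85, north 954 cos 269° = -16.65
Net displacement: -5956.46 east, 363.93 north. Direction back to start is (5956.46, -363.93): bearing = atan2(5956.46, -363.93) mod 360° = 93.50° ≈ 093°.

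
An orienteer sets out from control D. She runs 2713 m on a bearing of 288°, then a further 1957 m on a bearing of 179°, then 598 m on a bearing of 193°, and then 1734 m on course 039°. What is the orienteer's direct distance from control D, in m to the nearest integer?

1628 m

Leg 1 (288°, 2713 m): east 2713 sin 288° = -2580.22, north 2713 cos 288° = 838.36
Leg 2 (179°, 1957 m): east 1957 sin 179° = 34.15, north 1957 cos 179° = -1956.70
Leg 3 (193°, 598 m): east 598 sin 193° = -134.52, north 598 cos 193° = -582.67
Leg 4 (039°, 1734 m): east 1734 sin 39° = 1091.24, north 1734 cos 39° = 1347.57
Net: -1589.34 east, -353.44 north. Distance = √((-1589.34)² + (-353.44)²) = 1628.166 m.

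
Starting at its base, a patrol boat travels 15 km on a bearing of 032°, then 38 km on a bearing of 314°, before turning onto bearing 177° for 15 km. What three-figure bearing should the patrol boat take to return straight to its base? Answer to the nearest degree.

Leg 1 (032°, 15 km): east 15 sin 32° = 7.95, north 15 cos 32° = 12.72
Leg 2 (314°, 38 km): east 38 sin 314° = -27.33, north 38 cos 314° = 26.40
Leg 3 (177°, 15 km): east 15 sin 177° = 0.79, north 15 cos 177° = -14.98
Net displacement: -18.60 east, 24.14 north. Direction back to start is (18.60, -24.14): bearing = atan2(18.60, -24.14) mod 360° = 142.38° ≈ 142°.

142°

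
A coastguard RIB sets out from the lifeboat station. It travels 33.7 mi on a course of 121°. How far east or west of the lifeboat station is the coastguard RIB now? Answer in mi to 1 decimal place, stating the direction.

Leg 1 (121°, 33.7 mi): east 33.7 sin 121° = 28.89, north 33.7 cos 121° = -17.36
Net east component: 28.89 mi.

28.9 mi east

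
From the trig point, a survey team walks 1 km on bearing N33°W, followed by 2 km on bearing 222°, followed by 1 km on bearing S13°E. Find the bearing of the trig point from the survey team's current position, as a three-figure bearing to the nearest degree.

046°

Leg 1 (N33°W, 1 km): east 1 sin 327° = -0.54, north 1 cos 327° = 0.84
Leg 2 (222°, 2 km): east 2 sin 222° = -1.34, north 2 cos 222° = -1.49
Leg 3 (S13°E, 1 km): east 1 sin 167° = 0.22, north 1 cos 167° = -0.97
Net displacement: -1.66 east, -1.62 north. Direction back to start is (1.66, 1.62): bearing = atan2(1.66, 1.62) mod 360° = 45.63° ≈ 046°.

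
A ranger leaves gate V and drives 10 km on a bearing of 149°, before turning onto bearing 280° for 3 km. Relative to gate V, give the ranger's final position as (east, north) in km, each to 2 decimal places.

(2.20, -8.05)

Leg 1 (149°, 10 km): east 10 sin 149° = 5.15, north 10 cos 149° = -8.57
Leg 2 (280°, 3 km): east 3 sin 280° = -2.95, north 3 cos 280° = 0.52
Summing: 2.20 km east, -8.05 km north → (2.20, -8.05).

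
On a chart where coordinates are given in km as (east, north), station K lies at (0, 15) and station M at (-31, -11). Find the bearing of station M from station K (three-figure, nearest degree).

Δeast = -31 − 0 = -31.00; Δnorth = -11 − 15 = -26.00.
Bearing = atan2(Δeast, Δnorth) mod 360° = 230.01° ≈ 230°.

230°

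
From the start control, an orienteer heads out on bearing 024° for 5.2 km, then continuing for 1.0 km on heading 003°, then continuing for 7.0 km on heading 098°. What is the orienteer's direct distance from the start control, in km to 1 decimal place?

10.3 km

Leg 1 (024°, 5.2 km): east 5.2 sin 24° = 2.12, north 5.2 cos 24° = 4.75
Leg 2 (003°, 1.0 km): east 1.0 sin 3° = 0.05, north 1.0 cos 3° = 1.00
Leg 3 (098°, 7.0 km): east 7.0 sin 98° = 6.93, north 7.0 cos 98° = -0.97
Net: 9.10 east, 4.77 north. Distance = √((9.10)² + (4.77)²) = 10.276 km.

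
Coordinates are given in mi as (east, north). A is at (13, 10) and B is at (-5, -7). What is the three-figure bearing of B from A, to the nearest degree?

227°

Δeast = -5 − 13 = -18.00; Δnorth = -7 − 10 = -17.00.
Bearing = atan2(Δeast, Δnorth) mod 360° = 226.64° ≈ 227°.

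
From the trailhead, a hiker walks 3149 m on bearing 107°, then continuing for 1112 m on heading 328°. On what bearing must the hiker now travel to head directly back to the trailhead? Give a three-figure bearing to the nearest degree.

Leg 1 (107°, 3149 m): east 3149 sin 107° = 3011.40, north 3149 cos 107° = -920.68
Leg 2 (328°, 1112 m): east 1112 sin 328° = -589.27, north 1112 cos 328° = 943.03
Net displacement: 2422.13 east, 22.35 north. Direction back to start is (-2422.13, -22.35): bearing = atan2(-2422.13, -22.35) mod 360° = 269.47° ≈ 269°.

269°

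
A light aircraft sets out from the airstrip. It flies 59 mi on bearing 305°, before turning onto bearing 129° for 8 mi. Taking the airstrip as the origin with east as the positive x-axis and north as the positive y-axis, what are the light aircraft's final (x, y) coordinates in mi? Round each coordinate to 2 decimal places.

Leg 1 (305°, 59 mi): east 59 sin 305° = -48.33, north 59 cos 305° = 33.84
Leg 2 (129°, 8 mi): east 8 sin 129° = 6.22, north 8 cos 129° = -5.03
Summing: -42.11 mi east, 28.81 mi north → (-42.11, 28.81).

(-42.11, 28.81)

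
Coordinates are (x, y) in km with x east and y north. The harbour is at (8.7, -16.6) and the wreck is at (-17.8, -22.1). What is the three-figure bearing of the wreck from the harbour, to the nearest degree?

258°

Δeast = -17.8 − 8.7 = -26.50; Δnorth = -22.1 − -16.6 = -5.50.
Bearing = atan2(Δeast, Δnorth) mod 360° = 258.27° ≈ 258°.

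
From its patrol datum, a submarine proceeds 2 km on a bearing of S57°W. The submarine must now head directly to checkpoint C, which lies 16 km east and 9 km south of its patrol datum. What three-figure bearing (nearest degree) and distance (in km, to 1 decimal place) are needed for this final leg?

114°, 19.4 km

Leg 1 (S57°W, 2 km): east 2 sin 237° = -1.68, north 2 cos 237° = -1.09
Current position: (-1.68, -1.09). Target: (16, -9). Remaining: Δeast = 17.68, Δnorth = -7.91.
Bearing = atan2(17.68, -7.91) mod 360° = 114.11°; distance = √((17.68)² + (-7.91)²) = 19.367 km.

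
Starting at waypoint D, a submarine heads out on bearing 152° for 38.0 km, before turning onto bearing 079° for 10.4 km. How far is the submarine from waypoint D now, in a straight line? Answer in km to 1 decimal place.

Leg 1 (152°, 38.0 km): east 38.0 sin 152° = 17.84, north 38.0 cos 152° = -33.55
Leg 2 (079°, 10.4 km): east 10.4 sin 79° = 10.21, north 10.4 cos 79° = 1.98
Net: 28.05 east, -31.57 north. Distance = √((28.05)² + (-31.57)²) = 42.229 km.

42.2 km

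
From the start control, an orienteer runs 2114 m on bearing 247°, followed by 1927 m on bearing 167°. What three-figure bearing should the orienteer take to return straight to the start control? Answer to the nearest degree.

029°

Leg 1 (247°, 2114 m): east 2114 sin 247° = -1945.95, north 2114 cos 247° = -826.01
Leg 2 (167°, 1927 m): east 1927 sin 167° = 433.48, north 1927 cos 167° = -1877.61
Net displacement: -1512.47 east, -2703.62 north. Direction back to start is (1512.47, 2703.62): bearing = atan2(1512.47, 2703.62) mod 360° = 29.22° ≈ 029°.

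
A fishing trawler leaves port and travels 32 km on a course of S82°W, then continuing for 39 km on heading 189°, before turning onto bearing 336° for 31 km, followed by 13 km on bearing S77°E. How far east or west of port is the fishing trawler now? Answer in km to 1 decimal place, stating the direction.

37.7 km west

Leg 1 (S82°W, 32 km): east 32 sin 262° = -31.69, north 32 cos 262° = -4.45
Leg 2 (189°, 39 km): east 39 sin 189° = -6.10, north 39 cos 189° = -38.52
Leg 3 (336°, 31 km): east 31 sin 336° = -12.61, north 31 cos 336° = 28.32
Leg 4 (S77°E, 13 km): east 13 sin 103° = 12.67, north 13 cos 103° = -2.92
Net east component: -37.73 km.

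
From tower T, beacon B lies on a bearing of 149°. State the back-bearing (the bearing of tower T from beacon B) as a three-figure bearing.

329°

Back-bearing = 149° + 180° = 329°.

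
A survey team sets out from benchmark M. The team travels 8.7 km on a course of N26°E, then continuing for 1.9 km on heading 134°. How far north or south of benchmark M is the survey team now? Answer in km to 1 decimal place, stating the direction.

6.5 km north

Leg 1 (N26°E, 8.7 km): east 8.7 sin 26° = 3.81, north 8.7 cos 26° = 7.82
Leg 2 (134°, 1.9 km): east 1.9 sin 134° = 1.37, north 1.9 cos 134° = -1.32
Net north component: 6.50 km.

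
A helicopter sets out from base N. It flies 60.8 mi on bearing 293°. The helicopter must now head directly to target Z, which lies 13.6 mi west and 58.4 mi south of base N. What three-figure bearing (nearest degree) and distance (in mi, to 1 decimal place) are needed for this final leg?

153°, 92.4 mi

Leg 1 (293°, 60.8 mi): east 60.8 sin 293° = -55.97, north 60.8 cos 293° = 23.76
Current position: (-55.97, 23.76). Target: (-13.6, -58.4). Remaining: Δeast = 42.37, Δnorth = -82.16.
Bearing = atan2(42.37, -82.16) mod 360° = 152.72°; distance = √((42.37)² + (-82.16)²) = 92.437 mi.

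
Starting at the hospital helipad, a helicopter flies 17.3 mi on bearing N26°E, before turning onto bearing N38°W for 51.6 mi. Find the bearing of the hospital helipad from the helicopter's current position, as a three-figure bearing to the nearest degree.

Leg 1 (N26°E, 17.3 mi): east 17.3 sin 26° = 7.58, north 17.3 cos 26° = 15.55
Leg 2 (N38°W, 51.6 mi): east 51.6 sin 322° = -31.77, north 51.6 cos 322° = 40.66
Net displacement: -24.18 east, 56.21 north. Direction back to start is (24.18, -56.21): bearing = atan2(24.18, -56.21) mod 360° = 156.72° ≈ 157°.

157°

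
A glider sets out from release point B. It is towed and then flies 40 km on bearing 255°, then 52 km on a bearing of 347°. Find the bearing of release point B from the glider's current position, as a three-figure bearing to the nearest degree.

Leg 1 (255°, 40 km): east 40 sin 255° = -38.64, north 40 cos 255° = -10.35
Leg 2 (347°, 52 km): east 52 sin 347° = -11.70, north 52 cos 347° = 50.67
Net displacement: -50.33 east, 40.31 north. Direction back to start is (50.33, -40.31): bearing = atan2(50.33, -40.31) mod 360° = 128.69° ≈ 129°.

129°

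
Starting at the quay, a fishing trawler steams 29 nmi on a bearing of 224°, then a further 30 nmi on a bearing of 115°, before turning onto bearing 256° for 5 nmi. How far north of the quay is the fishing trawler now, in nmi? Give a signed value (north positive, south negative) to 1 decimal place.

-34.7 nmi

Leg 1 (224°, 29 nmi): east 29 sin 224° = -20.15, north 29 cos 224° = -20.86
Leg 2 (115°, 30 nmi): east 30 sin 115° = 27.19, north 30 cos 115° = -12.68
Leg 3 (256°, 5 nmi): east 5 sin 256° = -4.85, north 5 cos 256° = -1.21
Net north component: -34.75 nmi.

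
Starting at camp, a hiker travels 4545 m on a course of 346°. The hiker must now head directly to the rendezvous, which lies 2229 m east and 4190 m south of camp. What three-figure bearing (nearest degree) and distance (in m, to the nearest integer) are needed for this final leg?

Leg 1 (346°, 4545 m): east 4545 sin 346° = -1099.54, north 4545 cos 346° = 4409.99
Current position: (-1099.54, 4409.99). Target: (2229, -4190). Remaining: Δeast = 3328.54, Δnorth = -8599.99.
Bearing = atan2(3328.54, -8599.99) mod 360° = 158.84°; distance = √((3328.54)² + (-8599.99)²) = 9221.662 m.

159°, 9222 m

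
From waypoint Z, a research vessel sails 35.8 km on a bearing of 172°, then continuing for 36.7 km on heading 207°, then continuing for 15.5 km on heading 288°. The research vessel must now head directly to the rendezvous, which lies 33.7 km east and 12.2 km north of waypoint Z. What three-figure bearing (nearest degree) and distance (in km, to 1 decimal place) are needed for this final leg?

039°, 96.6 km

Leg 1 (172°, 35.8 km): east 35.8 sin 172° = 4.98, north 35.8 cos 172° = -35.45
Leg 2 (207°, 36.7 km): east 36.7 sin 207° = -16.66, north 36.7 cos 207° = -32.70
Leg 3 (288°, 15.5 km): east 15.5 sin 288° = -14.74, north 15.5 cos 288° = 4.79
Current position: (-26.42, -63.36). Target: (33.7, 12.2). Remaining: Δeast = 60.12, Δnorth = 75.56.
Bearing = atan2(60.12, 75.56) mod 360° = 38.51°; distance = √((60.12)² + (75.56)²) = 96.561 km.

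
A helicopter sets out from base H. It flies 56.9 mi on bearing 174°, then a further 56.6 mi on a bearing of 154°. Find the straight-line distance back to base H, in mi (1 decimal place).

111.8 mi

Leg 1 (174°, 56.9 mi): east 56.9 sin 174° = 5.95, north 56.9 cos 174° = -56.59
Leg 2 (154°, 56.6 mi): east 56.6 sin 154° = 24.81, north 56.6 cos 154° = -50.87
Net: 30.76 east, -107.46 north. Distance = √((30.76)² + (-107.46)²) = 111.776 mi.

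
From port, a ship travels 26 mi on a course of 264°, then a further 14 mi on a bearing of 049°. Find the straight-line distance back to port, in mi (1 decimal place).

Leg 1 (264°, 26 mi): east 26 sin 264° = -25.86, north 26 cos 264° = -2.72
Leg 2 (049°, 14 mi): east 14 sin 49° = 10.57, north 14 cos 49° = 9.18
Net: -15.29 east, 6.47 north. Distance = √((-15.29)² + (6.47)²) = 16.603 mi.

16.6 mi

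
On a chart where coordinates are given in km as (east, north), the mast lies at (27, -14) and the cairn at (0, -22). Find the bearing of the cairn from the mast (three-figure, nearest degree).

253°

Δeast = 0 − 27 = -27.00; Δnorth = -22 − -14 = -8.00.
Bearing = atan2(Δeast, Δnorth) mod 360° = 253.50° ≈ 253°.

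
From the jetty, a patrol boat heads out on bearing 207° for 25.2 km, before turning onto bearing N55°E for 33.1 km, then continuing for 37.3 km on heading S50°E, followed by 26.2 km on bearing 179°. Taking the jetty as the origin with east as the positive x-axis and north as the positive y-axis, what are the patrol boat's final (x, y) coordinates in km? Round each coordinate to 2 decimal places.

(44.70, -53.64)

Leg 1 (207°, 25.2 km): east 25.2 sin 207° = -11.44, north 25.2 cos 207° = -22.45
Leg 2 (N55°E, 33.1 km): east 33.1 sin 55° = 27.11, north 33.1 cos 55° = 18.99
Leg 3 (S50°E, 37.3 km): east 37.3 sin 130° = 28.57, north 37.3 cos 130° = -23.98
Leg 4 (179°, 26.2 km): east 26.2 sin 179° = 0.46, north 26.2 cos 179° = -26.20
Summing: 44.70 km east, -53.64 km north → (44.70, -53.64).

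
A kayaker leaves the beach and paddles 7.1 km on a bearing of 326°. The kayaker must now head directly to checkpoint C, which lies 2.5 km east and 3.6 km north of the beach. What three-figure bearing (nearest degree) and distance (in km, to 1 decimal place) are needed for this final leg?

Leg 1 (326°, 7.1 km): east 7.1 sin 326° = -3.97, north 7.1 cos 326° = 5.89
Current position: (-3.97, 5.89). Target: (2.5, 3.6). Remaining: Δeast = 6.47, Δnorth = -2.29.
Bearing = atan2(6.47, -2.29) mod 360° = 109.46°; distance = √((6.47)² + (-2.29)²) = 6.862 km.

109°, 6.9 km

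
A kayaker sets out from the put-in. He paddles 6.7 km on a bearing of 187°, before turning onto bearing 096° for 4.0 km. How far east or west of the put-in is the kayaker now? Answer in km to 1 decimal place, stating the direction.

Leg 1 (187°, 6.7 km): east 6.7 sin 187° = -0.82, north 6.7 cos 187° = -6.65
Leg 2 (096°, 4.0 km): east 4.0 sin 96° = 3.98, north 4.0 cos 96° = -0.42
Net east component: 3.16 km.

3.2 km east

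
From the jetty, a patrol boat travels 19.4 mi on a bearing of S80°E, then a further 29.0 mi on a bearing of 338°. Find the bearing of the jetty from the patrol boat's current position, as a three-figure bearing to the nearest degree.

Leg 1 (S80°E, 19.4 mi): east 19.4 sin 100° = 19.11, north 19.4 cos 100° = -3.37
Leg 2 (338°, 29.0 mi): east 29.0 sin 338° = -10.86, north 29.0 cos 338° = 26.89
Net displacement: 8.24 east, 23.52 north. Direction back to start is (-8.24, -23.52): bearing = atan2(-8.24, -23.52) mod 360° = 199.31° ≈ 199°.

199°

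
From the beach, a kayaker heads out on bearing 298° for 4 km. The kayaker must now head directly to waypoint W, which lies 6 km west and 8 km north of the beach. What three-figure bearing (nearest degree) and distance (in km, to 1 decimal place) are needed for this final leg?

Leg 1 (298°, 4 km): east 4 sin 298° = -3.53, north 4 cos 298° = 1.88
Current position: (-3.53, 1.88). Target: (-6, 8). Remaining: Δeast = -2.47, Δnorth = 6.12.
Bearing = atan2(-2.47, 6.12) mod 360° = 338.04°; distance = √((-2.47)² + (6.12)²) = 6.601 km.

338°, 6.6 km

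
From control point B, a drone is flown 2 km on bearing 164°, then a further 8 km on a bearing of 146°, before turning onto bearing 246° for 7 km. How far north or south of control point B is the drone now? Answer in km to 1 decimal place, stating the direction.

11.4 km south

Leg 1 (164°, 2 km): east 2 sin 164° = 0.55, north 2 cos 164° = -1.92
Leg 2 (146°, 8 km): east 8 sin 146° = 4.47, north 8 cos 146° = -6.63
Leg 3 (246°, 7 km): east 7 sin 246° = -6.39, north 7 cos 246° = -2.85
Net north component: -11.40 km.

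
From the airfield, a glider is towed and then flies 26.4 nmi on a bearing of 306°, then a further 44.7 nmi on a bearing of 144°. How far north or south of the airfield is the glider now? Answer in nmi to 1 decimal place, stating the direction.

Leg 1 (306°, 26.4 nmi): east 26.4 sin 306° = -21.36, north 26.4 cos 306° = 15.52
Leg 2 (144°, 44.7 nmi): east 44.7 sin 144° = 26.27, north 44.7 cos 144° = -36.16
Net north component: -20.65 nmi.

20.6 nmi south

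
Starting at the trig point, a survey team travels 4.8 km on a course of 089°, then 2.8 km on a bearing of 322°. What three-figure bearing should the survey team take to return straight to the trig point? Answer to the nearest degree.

233°

Leg 1 (089°, 4.8 km): east 4.8 sin 89° = 4.80, north 4.8 cos 89° = 0.08
Leg 2 (322°, 2.8 km): east 2.8 sin 322° = -1.72, north 2.8 cos 322° = 2.21
Net displacement: 3.08 east, 2.29 north. Direction back to start is (-3.08, -2.29): bearing = atan2(-3.08, -2.29) mod 360° = 233.33° ≈ 233°.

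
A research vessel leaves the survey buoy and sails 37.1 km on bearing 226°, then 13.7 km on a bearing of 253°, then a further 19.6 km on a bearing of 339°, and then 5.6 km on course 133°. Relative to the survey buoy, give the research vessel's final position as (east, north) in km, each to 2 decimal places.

Leg 1 (226°, 37.1 km): east 37.1 sin 226° = -26.69, north 37.1 cos 226° = -25.77
Leg 2 (253°, 13.7 km): east 13.7 sin 253° = -13.10, north 13.7 cos 253° = -4.01
Leg 3 (339°, 19.6 km): east 19.6 sin 339° = -7.02, north 19.6 cos 339° = 18.30
Leg 4 (133°, 5.6 km): east 5.6 sin 133° = 4.10, north 5.6 cos 133° = -3.82
Summing: -42.72 km east, -15.30 km north → (-42.72, -15.30).

(-42.72, -15.30)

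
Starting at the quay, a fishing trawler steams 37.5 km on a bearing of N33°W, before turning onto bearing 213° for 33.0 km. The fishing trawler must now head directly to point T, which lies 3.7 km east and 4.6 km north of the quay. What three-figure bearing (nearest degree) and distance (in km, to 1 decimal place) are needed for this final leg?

Leg 1 (N33°W, 37.5 km): east 37.5 sin 327° = -20.42, north 37.5 cos 327° = 31.45
Leg 2 (213°, 33.0 km): east 33.0 sin 213° = -17.97, north 33.0 cos 213° = -27.68
Current position: (-38.40, 3.77). Target: (3.7, 4.6). Remaining: Δeast = 42.10, Δnorth = 0.83.
Bearing = atan2(42.10, 0.83) mod 360° = 88.88°; distance = √((42.10)² + (0.83)²) = 42.105 km.

089°, 42.1 km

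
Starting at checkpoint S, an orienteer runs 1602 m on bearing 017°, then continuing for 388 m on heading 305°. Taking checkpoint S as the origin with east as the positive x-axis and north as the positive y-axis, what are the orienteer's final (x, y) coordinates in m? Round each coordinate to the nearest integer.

(151, 1755)

Leg 1 (017°, 1602 m): east 1602 sin 17° = 468.38, north 1602 cos 17° = 1532.00
Leg 2 (305°, 388 m): east 388 sin 305° = -317.83, north 388 cos 305° = 222.55
Summing: 150.55 m east, 1754.55 m north → (151, 1755).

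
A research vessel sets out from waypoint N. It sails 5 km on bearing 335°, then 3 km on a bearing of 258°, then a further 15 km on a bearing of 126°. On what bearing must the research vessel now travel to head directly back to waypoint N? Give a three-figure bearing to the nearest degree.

305°

Leg 1 (335°, 5 km): east 5 sin 335° = -2.11, north 5 cos 335° = 4.53
Leg 2 (258°, 3 km): east 3 sin 258° = -2.93, north 3 cos 258° = -0.62
Leg 3 (126°, 15 km): east 15 sin 126° = 12.14, north 15 cos 126° = -8.82
Net displacement: 7.09 east, -4.91 north. Direction back to start is (-7.09, 4.91): bearing = atan2(-7.09, 4.91) mod 360° = 304.71° ≈ 305°.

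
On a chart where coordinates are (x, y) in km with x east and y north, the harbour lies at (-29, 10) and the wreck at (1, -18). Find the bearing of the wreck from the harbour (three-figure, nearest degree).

133°

Δeast = 1 − -29 = 30.00; Δnorth = -18 − 10 = -28.00.
Bearing = atan2(Δeast, Δnorth) mod 360° = 133.03° ≈ 133°.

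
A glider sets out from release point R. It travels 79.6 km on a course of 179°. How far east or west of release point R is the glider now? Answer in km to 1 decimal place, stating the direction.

Leg 1 (179°, 79.6 km): east 79.6 sin 179° = 1.39, north 79.6 cos 179° = -79.59
Net east component: 1.39 km.

1.4 km east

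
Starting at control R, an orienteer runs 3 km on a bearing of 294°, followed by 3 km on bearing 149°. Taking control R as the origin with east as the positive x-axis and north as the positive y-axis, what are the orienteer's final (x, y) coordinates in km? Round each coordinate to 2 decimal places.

(-1.20, -1.35)

Leg 1 (294°, 3 km): east 3 sin 294° = -2.74, north 3 cos 294° = 1.22
Leg 2 (149°, 3 km): east 3 sin 149° = 1.55, north 3 cos 149° = -2.57
Summing: -1.20 km east, -1.35 km north → (-1.20, -1.35).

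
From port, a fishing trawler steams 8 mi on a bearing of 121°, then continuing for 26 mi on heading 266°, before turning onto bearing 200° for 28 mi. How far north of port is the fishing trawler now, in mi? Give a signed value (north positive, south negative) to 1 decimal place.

Leg 1 (121°, 8 mi): east 8 sin 121° = 6.86, north 8 cos 121° = -4.12
Leg 2 (266°, 26 mi): east 26 sin 266° = -25.94, north 26 cos 266° = -1.81
Leg 3 (200°, 28 mi): east 28 sin 200° = -9.58, north 28 cos 200° = -26.31
Net north component: -32.25 mi.

-32.2 mi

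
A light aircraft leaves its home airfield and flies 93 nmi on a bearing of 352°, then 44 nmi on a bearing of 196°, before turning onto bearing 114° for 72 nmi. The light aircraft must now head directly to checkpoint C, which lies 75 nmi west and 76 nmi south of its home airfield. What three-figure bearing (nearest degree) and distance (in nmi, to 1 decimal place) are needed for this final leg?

230°, 150.7 nmi

Leg 1 (352°, 93 nmi): east 93 sin 352° = -12.94, north 93 cos 352° = 92.09
Leg 2 (196°, 44 nmi): east 44 sin 196° = -12.13, north 44 cos 196° = -42.30
Leg 3 (114°, 72 nmi): east 72 sin 114° = 65.78, north 72 cos 114° = -29.29
Current position: (40.70, 20.51). Target: (-75, -76). Remaining: Δeast = -115.70, Δnorth = -96.51.
Bearing = atan2(-115.70, -96.51) mod 360° = 230.17°; distance = √((-115.70)² + (-96.51)²) = 150.673 nmi.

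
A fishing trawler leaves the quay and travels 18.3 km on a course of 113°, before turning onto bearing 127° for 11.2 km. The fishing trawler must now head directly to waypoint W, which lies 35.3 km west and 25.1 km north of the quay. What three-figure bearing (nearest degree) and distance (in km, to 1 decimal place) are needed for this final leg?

Leg 1 (113°, 18.3 km): east 18.3 sin 113° = 16.85, north 18.3 cos 113° = -7.15
Leg 2 (127°, 11.2 km): east 11.2 sin 127° = 8.94, north 11.2 cos 127° = -6.74
Current position: (25.79, -13.89). Target: (-35.3, 25.1). Remaining: Δeast = -61.09, Δnorth = 38.99.
Bearing = atan2(-61.09, 38.99) mod 360° = 302.55°; distance = √((-61.09)² + (38.99)²) = 72.472 km.

303°, 72.5 km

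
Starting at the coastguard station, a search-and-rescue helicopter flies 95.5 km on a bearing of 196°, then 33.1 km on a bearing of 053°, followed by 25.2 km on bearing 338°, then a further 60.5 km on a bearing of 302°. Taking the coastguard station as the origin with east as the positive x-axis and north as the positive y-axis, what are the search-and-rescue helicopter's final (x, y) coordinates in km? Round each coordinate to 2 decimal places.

(-60.64, -16.46)

Leg 1 (196°, 95.5 km): east 95.5 sin 196° = -26.32, north 95.5 cos 196° = -91.80
Leg 2 (053°, 33.1 km): east 33.1 sin 53° = 26.43, north 33.1 cos 53° = 19.92
Leg 3 (338°, 25.2 km): east 25.2 sin 338° = -9.44, north 25.2 cos 338° = 23.37
Leg 4 (302°, 60.5 km): east 60.5 sin 302° = -51.31, north 60.5 cos 302° = 32.06
Summing: -60.64 km east, -16.46 km north → (-60.64, -16.46).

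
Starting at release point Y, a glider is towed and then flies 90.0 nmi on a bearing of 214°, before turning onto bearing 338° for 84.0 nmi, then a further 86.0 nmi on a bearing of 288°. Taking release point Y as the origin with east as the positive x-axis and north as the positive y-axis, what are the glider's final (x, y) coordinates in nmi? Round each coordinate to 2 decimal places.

(-163.59, 29.85)

Leg 1 (214°, 90.0 nmi): east 90.0 sin 214° = -50.33, north 90.0 cos 214° = -74.61
Leg 2 (338°, 84.0 nmi): east 84.0 sin 338° = -31.47, north 84.0 cos 338° = 77.88
Leg 3 (288°, 86.0 nmi): east 86.0 sin 288° = -81.79, north 86.0 cos 288° = 26.58
Summing: -163.59 nmi east, 29.85 nmi north → (-163.59, 29.85).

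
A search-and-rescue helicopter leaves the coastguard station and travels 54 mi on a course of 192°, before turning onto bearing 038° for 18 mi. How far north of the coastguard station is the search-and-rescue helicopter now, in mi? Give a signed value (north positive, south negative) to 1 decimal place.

-38.6 mi

Leg 1 (192°, 54 mi): east 54 sin 192° = -11.23, north 54 cos 192° = -52.82
Leg 2 (038°, 18 mi): east 18 sin 38° = 11.08, north 18 cos 38° = 14.18
Net north component: -38.64 mi.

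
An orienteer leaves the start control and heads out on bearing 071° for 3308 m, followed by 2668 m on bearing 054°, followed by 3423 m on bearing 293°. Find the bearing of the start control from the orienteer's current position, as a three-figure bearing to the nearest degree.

208°

Leg 1 (071°, 3308 m): east 3308 sin 71° = 3127.78, north 3308 cos 71° = 1076.98
Leg 2 (054°, 2668 m): east 2668 sin 54° = 2158.46, north 2668 cos 54° = 1568.21
Leg 3 (293°, 3423 m): east 3423 sin 293° = -3150.89, north 3423 cos 293° = 1337.47
Net displacement: 2135.34 east, 3982.66 north. Direction back to start is (-2135.34, -3982.66): bearing = atan2(-2135.34, -3982.66) mod 360° = 208.20° ≈ 208°.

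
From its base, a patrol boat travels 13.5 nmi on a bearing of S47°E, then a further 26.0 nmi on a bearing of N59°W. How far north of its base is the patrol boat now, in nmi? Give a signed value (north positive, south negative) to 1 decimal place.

4.2 nmi

Leg 1 (S47°E, 13.5 nmi): east 13.5 sin 133° = 9.87, north 13.5 cos 133° = -9.21
Leg 2 (N59°W, 26.0 nmi): east 26.0 sin 301° = -22.29, north 26.0 cos 301° = 13.39
Net north component: 4.18 nmi.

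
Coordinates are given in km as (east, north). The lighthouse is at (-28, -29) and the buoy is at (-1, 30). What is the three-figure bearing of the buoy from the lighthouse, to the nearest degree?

025°

Δeast = -1 − -28 = 27.00; Δnorth = 30 − -29 = 59.00.
Bearing = atan2(Δeast, Δnorth) mod 360° = 24.59° ≈ 025°.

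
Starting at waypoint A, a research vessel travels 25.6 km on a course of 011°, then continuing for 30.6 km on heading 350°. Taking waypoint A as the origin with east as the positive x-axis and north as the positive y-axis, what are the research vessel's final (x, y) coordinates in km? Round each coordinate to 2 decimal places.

Leg 1 (011°, 25.6 km): east 25.6 sin 11° = 4.88, north 25.6 cos 11° = 25.13
Leg 2 (350°, 30.6 km): east 30.6 sin 350° = -5.31, north 30.6 cos 350° = 30.14
Summing: -0.43 km east, 55.26 km north → (-0.43, 55.26).

(-0.43, 55.26)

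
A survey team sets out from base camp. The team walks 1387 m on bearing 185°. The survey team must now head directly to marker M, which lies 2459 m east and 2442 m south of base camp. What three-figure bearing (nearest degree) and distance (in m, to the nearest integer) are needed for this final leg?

112°, 2789 m

Leg 1 (185°, 1387 m): east 1387 sin 185° = -120.89, north 1387 cos 185° = -1381.72
Current position: (-120.89, -1381.72). Target: (2459, -2442). Remaining: Δeast = 2579.89, Δnorth = -1060.28.
Bearing = atan2(2579.89, -1060.28) mod 360° = 112.34°; distance = √((2579.89)² + (-1060.28)²) = 2789.264 m.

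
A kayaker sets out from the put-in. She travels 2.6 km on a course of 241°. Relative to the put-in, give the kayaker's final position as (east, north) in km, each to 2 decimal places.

(-2.27, -1.26)

Leg 1 (241°, 2.6 km): east 2.6 sin 241° = -2.27, north 2.6 cos 241° = -1.26
Summing: -2.27 km east, -1.26 km north → (-2.27, -1.26).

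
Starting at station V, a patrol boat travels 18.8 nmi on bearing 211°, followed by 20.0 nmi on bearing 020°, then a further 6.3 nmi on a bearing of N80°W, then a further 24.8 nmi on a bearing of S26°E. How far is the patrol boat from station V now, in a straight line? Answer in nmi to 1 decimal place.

Leg 1 (211°, 18.8 nmi): east 18.8 sin 211° = -9.68, north 18.8 cos 211° = -16.11
Leg 2 (020°, 20.0 nmi): east 20.0 sin 20° = 6.84, north 20.0 cos 20° = 18.79
Leg 3 (N80°W, 6.3 nmi): east 6.3 sin 280° = -6.20, north 6.3 cos 280° = 1.09
Leg 4 (S26°E, 24.8 nmi): east 24.8 sin 154° = 10.87, north 24.8 cos 154° = -22.29
Net: 1.83 east, -18.52 north. Distance = √((1.83)² + (-18.52)²) = 18.607 nmi.

18.6 nmi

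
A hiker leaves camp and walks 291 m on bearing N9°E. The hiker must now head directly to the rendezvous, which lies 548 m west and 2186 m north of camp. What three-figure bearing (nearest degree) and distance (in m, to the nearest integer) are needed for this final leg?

Leg 1 (N9°E, 291 m): east 291 sin 9° = 45.52, north 291 cos 9° = 287.42
Current position: (45.52, 287.42). Target: (-548, 2186). Remaining: Δeast = -593.52, Δnorth = 1898.58.
Bearing = atan2(-593.52, 1898.58) mod 360° = 342.64°; distance = √((-593.52)² + (1898.58)²) = 1989.192 m.

343°, 1989 m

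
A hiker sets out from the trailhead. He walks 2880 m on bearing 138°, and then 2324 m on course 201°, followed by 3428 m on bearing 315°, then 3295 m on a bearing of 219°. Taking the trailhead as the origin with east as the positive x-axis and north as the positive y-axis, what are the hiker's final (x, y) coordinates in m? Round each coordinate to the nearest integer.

Leg 1 (138°, 2880 m): east 2880 sin 138° = 1927.10, north 2880 cos 138° = -2140.26
Leg 2 (201°, 2324 m): east 2324 sin 201° = -832.85, north 2324 cos 201° = -2169.64
Leg 3 (315°, 3428 m): east 3428 sin 315° = -2423.96, north 3428 cos 315° = 2423.96
Leg 4 (219°, 3295 m): east 3295 sin 219° = -2073.61, north 3295 cos 219° = -2560.70
Summing: -3403.32 m east, -4446.63 m north → (-3403, -4447).

(-3403, -4447)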